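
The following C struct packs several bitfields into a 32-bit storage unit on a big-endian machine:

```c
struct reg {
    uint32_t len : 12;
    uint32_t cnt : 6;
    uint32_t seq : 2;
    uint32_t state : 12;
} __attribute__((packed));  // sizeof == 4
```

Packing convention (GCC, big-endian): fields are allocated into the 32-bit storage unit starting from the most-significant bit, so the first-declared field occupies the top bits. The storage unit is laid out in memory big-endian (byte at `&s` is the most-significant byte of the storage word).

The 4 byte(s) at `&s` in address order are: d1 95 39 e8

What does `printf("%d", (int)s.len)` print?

3353

[0]=0xd1 [1]=0x95 [2]=0x39 [3]=0xe8 (big-endian) → word 0xd19539e8
len:12 @ bit 20 → (0xd19539e8>>20)&0xfff = 0xd19  ←
cnt:6 @ bit 14 → (0xd19539e8>>14)&0x3f = 0x14
seq:2 @ bit 12 → (0xd19539e8>>12)&0x3 = 0x3
state:12 @ bit 0 → (0xd19539e8>>0)&0xfff = 0x9e8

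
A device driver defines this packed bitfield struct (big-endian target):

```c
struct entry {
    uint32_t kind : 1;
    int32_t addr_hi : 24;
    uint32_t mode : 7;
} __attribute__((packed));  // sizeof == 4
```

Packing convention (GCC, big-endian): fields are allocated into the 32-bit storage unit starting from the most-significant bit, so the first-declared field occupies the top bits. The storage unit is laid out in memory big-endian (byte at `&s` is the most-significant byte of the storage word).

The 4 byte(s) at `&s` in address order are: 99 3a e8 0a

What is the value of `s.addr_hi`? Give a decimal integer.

[0]=0x99 [1]=0x3a [2]=0xe8 [3]=0x0a (big-endian) → word 0x993ae80a
kind:1 @ bit 31 → (0x993ae80a>>31)&0x1 = 0x1
addr_hi:24 @ bit 7 → (0x993ae80a>>7)&0xffffff = 0x3275d0  ←
mode:7 @ bit 0 → (0x993ae80a>>0)&0x7f = 0xa
addr_hi signed 24b, MSB=0: value = 3306960

3306960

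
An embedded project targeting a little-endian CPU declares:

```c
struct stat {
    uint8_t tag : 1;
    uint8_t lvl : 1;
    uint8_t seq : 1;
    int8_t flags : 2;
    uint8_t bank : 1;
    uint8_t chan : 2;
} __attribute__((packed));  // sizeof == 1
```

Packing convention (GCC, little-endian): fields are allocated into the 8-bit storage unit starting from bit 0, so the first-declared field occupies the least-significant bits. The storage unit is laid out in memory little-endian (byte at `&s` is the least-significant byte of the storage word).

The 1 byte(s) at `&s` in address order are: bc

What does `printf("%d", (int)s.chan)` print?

[0]=0xbc (little-endian) → word 0xbc
tag [0+:1] = (word>>0) & 0x1 = 0
lvl [1+:1] = (word>>1) & 0x1 = 0
seq [2+:1] = (word>>2) & 0x1 = 1
flags [3+:2] = (word>>3) & 0x3 = 3
bank [5+:1] = (word>>5) & 0x1 = 1
chan [6+:2] = (word>>6) & 0x3 = 2  ←

2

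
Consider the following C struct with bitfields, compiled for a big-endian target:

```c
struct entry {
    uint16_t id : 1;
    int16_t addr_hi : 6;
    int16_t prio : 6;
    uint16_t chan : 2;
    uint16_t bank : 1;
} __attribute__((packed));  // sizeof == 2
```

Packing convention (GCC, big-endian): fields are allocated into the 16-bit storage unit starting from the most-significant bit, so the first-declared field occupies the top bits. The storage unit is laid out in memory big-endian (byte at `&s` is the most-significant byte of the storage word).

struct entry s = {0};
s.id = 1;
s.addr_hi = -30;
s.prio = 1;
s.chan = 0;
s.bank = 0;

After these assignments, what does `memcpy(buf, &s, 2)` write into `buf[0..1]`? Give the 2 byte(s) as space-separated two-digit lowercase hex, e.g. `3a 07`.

c4 08

[15+:1] id=1 & 0x1 = 0x1; word=0x8000
[9+:6] addr_hi=-30 & 0x3f = 0x22; word=0xc400
[3+:6] prio=1 & 0x3f = 0x1; word=0xc408
[1+:2] chan=0 & 0x3 = 0x0; word=0xc408
[0+:1] bank=0 & 0x1 = 0x0; word=0xc408
word = 0xc408 → big-endian bytes:
  [0]=0xc4  [1]=0x08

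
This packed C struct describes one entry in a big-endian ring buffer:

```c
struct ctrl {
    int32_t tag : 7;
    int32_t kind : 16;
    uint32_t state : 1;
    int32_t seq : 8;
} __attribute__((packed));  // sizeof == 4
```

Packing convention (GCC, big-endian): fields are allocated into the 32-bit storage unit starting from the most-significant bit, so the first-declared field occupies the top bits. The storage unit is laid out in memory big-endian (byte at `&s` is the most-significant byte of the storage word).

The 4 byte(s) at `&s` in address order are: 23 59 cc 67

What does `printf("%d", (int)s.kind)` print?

[0]=0x23 [1]=0x59 [2]=0xcc [3]=0x67 (big-endian) → word 0x2359cc67
tag:7 @ bit 25 → (0x2359cc67>>25)&0x7f = 0x11
kind:16 @ bit 9 → (0x2359cc67>>9)&0xffff = 0xace6  ←
state:1 @ bit 8 → (0x2359cc67>>8)&0x1 = 0x0
seq:8 @ bit 0 → (0x2359cc67>>0)&0xff = 0x67
kind signed 16b, MSB=1: 44262 - 65536 = -21274

-21274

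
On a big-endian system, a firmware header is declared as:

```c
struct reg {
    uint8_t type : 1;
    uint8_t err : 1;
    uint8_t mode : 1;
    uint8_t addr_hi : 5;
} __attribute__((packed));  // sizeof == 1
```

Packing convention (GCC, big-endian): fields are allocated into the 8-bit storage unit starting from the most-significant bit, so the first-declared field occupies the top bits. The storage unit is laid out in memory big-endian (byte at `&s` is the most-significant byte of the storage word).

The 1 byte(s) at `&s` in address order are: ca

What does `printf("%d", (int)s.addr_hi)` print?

10

[0]=0xca (big-endian) → word 0xca
type [7+:1] = (word>>7) & 0x1 = 1
err [6+:1] = (word>>6) & 0x1 = 1
mode [5+:1] = (word>>5) & 0x1 = 0
addr_hi [0+:5] = (word>>0) & 0x1f = 10  ←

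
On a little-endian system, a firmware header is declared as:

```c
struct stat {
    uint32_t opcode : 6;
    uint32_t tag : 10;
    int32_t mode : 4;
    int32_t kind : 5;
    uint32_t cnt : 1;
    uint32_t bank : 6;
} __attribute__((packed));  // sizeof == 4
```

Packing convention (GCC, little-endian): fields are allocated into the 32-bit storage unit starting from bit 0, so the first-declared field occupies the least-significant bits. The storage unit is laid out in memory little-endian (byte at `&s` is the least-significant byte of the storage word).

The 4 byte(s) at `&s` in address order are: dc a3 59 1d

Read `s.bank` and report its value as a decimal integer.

[0]=0xdc [1]=0xa3 [2]=0x59 [3]=0x1d (little-endian) → word 0x1d59a3dc
opcode [0+:6] = (word>>0) & 0x3f = 28
tag [6+:10] = (word>>6) & 0x3ff = 655
mode [16+:4] = (word>>16) & 0xf = 9
kind [20+:5] = (word>>20) & 0x1f = 21
cnt [25+:1] = (word>>25) & 0x1 = 0
bank [26+:6] = (word>>26) & 0x3f = 7  ←

7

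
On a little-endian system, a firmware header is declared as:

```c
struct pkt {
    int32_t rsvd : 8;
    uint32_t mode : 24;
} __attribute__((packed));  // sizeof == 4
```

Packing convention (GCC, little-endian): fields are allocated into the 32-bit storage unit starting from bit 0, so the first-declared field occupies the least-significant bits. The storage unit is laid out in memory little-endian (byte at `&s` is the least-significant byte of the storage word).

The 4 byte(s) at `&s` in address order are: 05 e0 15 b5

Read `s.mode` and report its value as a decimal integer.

[0]=0x05 [1]=0xe0 [2]=0x15 [3]=0xb5 (little-endian) → word 0xb515e005
rsvd [0+:8] = (word>>0) & 0xff = 5
mode [8+:24] = (word>>8) & 0xffffff = 11867616  ←

11867616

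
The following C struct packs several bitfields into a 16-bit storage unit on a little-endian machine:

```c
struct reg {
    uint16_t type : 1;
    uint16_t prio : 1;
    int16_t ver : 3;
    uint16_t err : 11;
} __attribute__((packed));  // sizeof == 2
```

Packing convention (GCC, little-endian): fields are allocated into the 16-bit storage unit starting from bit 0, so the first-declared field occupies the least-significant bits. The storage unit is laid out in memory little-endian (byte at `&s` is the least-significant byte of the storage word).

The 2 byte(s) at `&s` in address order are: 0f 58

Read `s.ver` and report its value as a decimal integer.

[0]=0x0f [1]=0x58 (little-endian) → word 0x580f
type:1 @ bit 0 → (0x580f>>0)&0x1 = 0x1
prio:1 @ bit 1 → (0x580f>>1)&0x1 = 0x1
ver:3 @ bit 2 → (0x580f>>2)&0x7 = 0x3  ←
err:11 @ bit 5 → (0x580f>>5)&0x7ff = 0x2c0
ver signed 3b, MSB=0: value = 3

3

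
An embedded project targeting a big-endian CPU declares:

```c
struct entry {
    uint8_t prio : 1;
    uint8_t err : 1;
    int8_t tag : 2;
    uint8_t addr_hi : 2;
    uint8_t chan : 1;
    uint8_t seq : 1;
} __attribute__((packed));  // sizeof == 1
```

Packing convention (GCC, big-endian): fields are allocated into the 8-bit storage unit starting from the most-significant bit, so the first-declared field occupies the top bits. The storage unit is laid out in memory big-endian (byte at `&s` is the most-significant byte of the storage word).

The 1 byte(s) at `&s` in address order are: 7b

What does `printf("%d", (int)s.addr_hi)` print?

[0]=0x7b (big-endian) → word 0x7b
prio:1 @ bit 7 → (0x7b>>7)&0x1 = 0x0
err:1 @ bit 6 → (0x7b>>6)&0x1 = 0x1
tag:2 @ bit 4 → (0x7b>>4)&0x3 = 0x3
addr_hi:2 @ bit 2 → (0x7b>>2)&0x3 = 0x2  ←
chan:1 @ bit 1 → (0x7b>>1)&0x1 = 0x1
seq:1 @ bit 0 → (0x7b>>0)&0x1 = 0x1

2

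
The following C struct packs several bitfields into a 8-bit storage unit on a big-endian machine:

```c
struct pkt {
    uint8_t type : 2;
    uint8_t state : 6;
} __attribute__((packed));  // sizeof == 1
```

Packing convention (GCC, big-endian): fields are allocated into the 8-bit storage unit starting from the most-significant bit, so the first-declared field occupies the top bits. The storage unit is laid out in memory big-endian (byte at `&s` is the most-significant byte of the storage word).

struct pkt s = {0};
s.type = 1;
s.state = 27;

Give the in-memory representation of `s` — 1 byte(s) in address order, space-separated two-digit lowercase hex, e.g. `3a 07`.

type:2 = 1 → 0x1 << 6 → word 0x40
state:6 = 27 → 0x1b << 0 → word 0x5b
word = 0x5b → big-endian bytes:
  [0]=0x5b

5b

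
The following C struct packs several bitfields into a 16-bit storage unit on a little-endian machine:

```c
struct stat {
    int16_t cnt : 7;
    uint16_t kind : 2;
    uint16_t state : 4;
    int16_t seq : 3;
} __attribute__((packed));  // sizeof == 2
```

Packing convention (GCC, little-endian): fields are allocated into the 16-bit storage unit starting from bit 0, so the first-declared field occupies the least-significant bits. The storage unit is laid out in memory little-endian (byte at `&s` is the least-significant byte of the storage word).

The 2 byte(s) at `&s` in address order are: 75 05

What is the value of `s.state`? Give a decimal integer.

2

[0]=0x75 [1]=0x05 (little-endian) → word 0x0575
cnt [0+:7] = (word>>0) & 0x7f = 117
kind [7+:2] = (word>>7) & 0x3 = 2
state [9+:4] = (word>>9) & 0xf = 2  ←
seq [13+:3] = (word>>13) & 0x7 = 0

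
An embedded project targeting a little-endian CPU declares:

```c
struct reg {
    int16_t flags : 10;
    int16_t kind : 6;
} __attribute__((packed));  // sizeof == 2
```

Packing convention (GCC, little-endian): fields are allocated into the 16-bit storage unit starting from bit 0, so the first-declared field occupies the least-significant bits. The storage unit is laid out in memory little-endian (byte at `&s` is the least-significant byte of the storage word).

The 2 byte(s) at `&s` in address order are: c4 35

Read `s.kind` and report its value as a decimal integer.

13

[0]=0xc4 [1]=0x35 (little-endian) → word 0x35c4
flags:10 @ bit 0 → (0x35c4>>0)&0x3ff = 0x1c4
kind:6 @ bit 10 → (0x35c4>>10)&0x3f = 0xd  ←
kind signed 6b, MSB=0: value = 13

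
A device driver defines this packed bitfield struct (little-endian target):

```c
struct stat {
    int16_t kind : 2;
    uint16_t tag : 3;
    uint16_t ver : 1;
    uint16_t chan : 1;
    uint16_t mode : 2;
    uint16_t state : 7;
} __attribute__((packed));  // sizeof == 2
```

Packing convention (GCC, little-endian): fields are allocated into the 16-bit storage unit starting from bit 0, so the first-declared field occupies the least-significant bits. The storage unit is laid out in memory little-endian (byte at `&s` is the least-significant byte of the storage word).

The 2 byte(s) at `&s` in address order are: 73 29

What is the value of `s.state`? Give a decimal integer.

[0]=0x73 [1]=0x29 (little-endian) → word 0x2973
kind [0+:2] = (word>>0) & 0x3 = 3
tag [2+:3] = (word>>2) & 0x7 = 4
ver [5+:1] = (word>>5) & 0x1 = 1
chan [6+:1] = (word>>6) & 0x1 = 1
mode [7+:2] = (word>>7) & 0x3 = 2
state [9+:7] = (word>>9) & 0x7f = 20  ←

20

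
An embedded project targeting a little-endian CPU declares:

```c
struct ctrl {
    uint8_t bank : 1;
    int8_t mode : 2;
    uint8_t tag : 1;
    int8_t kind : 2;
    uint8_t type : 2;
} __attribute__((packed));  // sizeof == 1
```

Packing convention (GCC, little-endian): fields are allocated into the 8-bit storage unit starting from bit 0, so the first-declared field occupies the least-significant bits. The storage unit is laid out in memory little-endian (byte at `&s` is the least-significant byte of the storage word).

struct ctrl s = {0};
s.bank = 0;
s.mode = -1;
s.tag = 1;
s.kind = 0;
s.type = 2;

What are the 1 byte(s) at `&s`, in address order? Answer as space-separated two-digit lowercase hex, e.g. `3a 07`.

bank:1 = 0 → 0x0 << 0 → word 0x00
mode:2 = -1 → 0x3 << 1 → word 0x06
tag:1 = 1 → 0x1 << 3 → word 0x0e
kind:2 = 0 → 0x0 << 4 → word 0x0e
type:2 = 2 → 0x2 << 6 → word 0x8e
word = 0x8e → little-endian bytes:
  [0]=0x8e

8e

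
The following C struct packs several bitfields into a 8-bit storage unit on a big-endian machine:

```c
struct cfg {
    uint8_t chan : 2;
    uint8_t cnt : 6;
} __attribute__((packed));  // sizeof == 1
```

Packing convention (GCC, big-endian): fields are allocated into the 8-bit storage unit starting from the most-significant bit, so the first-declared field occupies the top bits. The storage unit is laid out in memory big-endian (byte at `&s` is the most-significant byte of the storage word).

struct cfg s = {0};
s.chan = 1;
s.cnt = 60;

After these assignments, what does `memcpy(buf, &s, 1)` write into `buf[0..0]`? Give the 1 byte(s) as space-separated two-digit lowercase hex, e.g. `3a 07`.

[6+:2] chan=1 & 0x3 = 0x1; word=0x40
[0+:6] cnt=60 & 0x3f = 0x3c; word=0x7c
word = 0x7c → big-endian bytes:
  [0]=0x7c

7c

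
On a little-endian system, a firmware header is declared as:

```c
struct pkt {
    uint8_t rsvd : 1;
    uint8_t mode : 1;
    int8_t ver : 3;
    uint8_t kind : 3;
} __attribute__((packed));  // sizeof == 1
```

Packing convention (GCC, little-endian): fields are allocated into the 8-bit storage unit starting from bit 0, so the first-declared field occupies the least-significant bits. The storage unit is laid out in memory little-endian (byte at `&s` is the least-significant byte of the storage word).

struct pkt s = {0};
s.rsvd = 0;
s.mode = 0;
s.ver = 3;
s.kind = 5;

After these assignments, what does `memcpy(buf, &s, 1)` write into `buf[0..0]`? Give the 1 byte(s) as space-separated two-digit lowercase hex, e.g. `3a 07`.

rsvd (1b) val=0 bits=0x0 at bit 0: 0x00
mode (1b) val=0 bits=0x0 at bit 1: 0x00
ver (3b) val=3 bits=0x3 at bit 2: 0x0c
kind (3b) val=5 bits=0x5 at bit 5: 0xac
word = 0xac → little-endian bytes:
  [0]=0xac

ac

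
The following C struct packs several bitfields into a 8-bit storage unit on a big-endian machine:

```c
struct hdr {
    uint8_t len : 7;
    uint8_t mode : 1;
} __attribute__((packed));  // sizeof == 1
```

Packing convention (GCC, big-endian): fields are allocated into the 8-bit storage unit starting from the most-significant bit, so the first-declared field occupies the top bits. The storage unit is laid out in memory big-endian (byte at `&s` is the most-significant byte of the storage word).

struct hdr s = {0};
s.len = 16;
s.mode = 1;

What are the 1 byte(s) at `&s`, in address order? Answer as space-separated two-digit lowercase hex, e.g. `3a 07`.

[1+:7] len=16 & 0x7f = 0x10; word=0x20
[0+:1] mode=1 & 0x1 = 0x1; word=0x21
word = 0x21 → big-endian bytes:
  [0]=0x21

21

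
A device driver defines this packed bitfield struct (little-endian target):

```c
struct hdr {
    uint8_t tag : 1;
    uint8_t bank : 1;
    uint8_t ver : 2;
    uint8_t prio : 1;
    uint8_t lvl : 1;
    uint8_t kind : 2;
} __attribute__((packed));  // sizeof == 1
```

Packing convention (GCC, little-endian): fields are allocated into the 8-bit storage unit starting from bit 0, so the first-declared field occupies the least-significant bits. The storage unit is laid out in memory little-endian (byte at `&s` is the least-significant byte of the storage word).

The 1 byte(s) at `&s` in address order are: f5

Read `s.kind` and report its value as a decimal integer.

3

[0]=0xf5 (little-endian) → word 0xf5
tag [0+:1] = (word>>0) & 0x1 = 1
bank [1+:1] = (word>>1) & 0x1 = 0
ver [2+:2] = (word>>2) & 0x3 = 1
prio [4+:1] = (word>>4) & 0x1 = 1
lvl [5+:1] = (word>>5) & 0x1 = 1
kind [6+:2] = (word>>6) & 0x3 = 3  ←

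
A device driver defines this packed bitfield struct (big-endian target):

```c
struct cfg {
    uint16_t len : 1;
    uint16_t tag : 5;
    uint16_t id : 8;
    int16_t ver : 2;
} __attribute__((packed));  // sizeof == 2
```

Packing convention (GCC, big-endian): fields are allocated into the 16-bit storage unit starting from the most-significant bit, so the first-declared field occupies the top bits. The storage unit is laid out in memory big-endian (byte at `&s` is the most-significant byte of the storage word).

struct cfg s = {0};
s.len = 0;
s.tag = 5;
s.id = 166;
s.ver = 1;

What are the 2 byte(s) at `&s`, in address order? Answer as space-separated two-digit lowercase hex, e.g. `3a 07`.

len:1 = 0 → 0x0 << 15 → word 0x0000
tag:5 = 5 → 0x5 << 10 → word 0x1400
id:8 = 166 → 0xa6 << 2 → word 0x1698
ver:2 = 1 → 0x1 << 0 → word 0x1699
word = 0x1699 → big-endian bytes:
  [0]=0x16  [1]=0x99

16 99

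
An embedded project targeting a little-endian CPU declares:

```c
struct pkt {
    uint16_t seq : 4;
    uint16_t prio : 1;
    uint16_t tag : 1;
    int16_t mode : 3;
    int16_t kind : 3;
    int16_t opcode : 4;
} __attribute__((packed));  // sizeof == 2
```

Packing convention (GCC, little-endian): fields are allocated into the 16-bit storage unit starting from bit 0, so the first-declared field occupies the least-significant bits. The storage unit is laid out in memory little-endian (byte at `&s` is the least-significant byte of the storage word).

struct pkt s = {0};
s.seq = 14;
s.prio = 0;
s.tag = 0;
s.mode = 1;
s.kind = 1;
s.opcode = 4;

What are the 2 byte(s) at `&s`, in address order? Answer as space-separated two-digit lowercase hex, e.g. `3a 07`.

seq (4b) val=14 bits=0xe at bit 0: 0x000e
prio (1b) val=0 bits=0x0 at bit 4: 0x000e
tag (1b) val=0 bits=0x0 at bit 5: 0x000e
mode (3b) val=1 bits=0x1 at bit 6: 0x004e
kind (3b) val=1 bits=0x1 at bit 9: 0x024e
opcode (4b) val=4 bits=0x4 at bit 12: 0x424e
word = 0x424e → little-endian bytes:
  [0]=0x4e  [1]=0x42

4e 42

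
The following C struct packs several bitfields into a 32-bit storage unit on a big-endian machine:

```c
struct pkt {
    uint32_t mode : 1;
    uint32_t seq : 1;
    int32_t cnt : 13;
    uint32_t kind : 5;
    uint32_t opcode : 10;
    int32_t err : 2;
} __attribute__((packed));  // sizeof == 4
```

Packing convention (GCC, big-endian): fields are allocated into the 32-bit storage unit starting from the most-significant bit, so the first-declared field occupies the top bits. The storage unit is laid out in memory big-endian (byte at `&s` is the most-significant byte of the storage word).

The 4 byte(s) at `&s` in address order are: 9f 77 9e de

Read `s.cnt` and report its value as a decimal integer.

4027

[0]=0x9f [1]=0x77 [2]=0x9e [3]=0xde (big-endian) → word 0x9f779ede
mode:1 @ bit 31 → (0x9f779ede>>31)&0x1 = 0x1
seq:1 @ bit 30 → (0x9f779ede>>30)&0x1 = 0x0
cnt:13 @ bit 17 → (0x9f779ede>>17)&0x1fff = 0xfbb  ←
kind:5 @ bit 12 → (0x9f779ede>>12)&0x1f = 0x19
opcode:10 @ bit 2 → (0x9f779ede>>2)&0x3ff = 0x3b7
err:2 @ bit 0 → (0x9f779ede>>0)&0x3 = 0x2
cnt signed 13b, MSB=0: value = 4027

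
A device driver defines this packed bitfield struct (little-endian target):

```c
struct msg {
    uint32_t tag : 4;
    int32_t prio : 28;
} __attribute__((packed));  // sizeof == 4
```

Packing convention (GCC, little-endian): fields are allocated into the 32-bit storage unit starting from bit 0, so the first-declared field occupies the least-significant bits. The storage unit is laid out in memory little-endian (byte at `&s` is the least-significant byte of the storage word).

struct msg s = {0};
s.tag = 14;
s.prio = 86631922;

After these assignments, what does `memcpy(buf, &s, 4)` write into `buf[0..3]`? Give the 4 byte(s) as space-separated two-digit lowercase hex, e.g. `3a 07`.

tag (4b) val=14 bits=0xe at bit 0: 0x0000000e
prio (28b) val=86631922 bits=0x529e5f2 at bit 4: 0x529e5f2e
word = 0x529e5f2e → little-endian bytes:
  [0]=0x2e  [1]=0x5f  [2]=0x9e  [3]=0x52

2e 5f 9e 52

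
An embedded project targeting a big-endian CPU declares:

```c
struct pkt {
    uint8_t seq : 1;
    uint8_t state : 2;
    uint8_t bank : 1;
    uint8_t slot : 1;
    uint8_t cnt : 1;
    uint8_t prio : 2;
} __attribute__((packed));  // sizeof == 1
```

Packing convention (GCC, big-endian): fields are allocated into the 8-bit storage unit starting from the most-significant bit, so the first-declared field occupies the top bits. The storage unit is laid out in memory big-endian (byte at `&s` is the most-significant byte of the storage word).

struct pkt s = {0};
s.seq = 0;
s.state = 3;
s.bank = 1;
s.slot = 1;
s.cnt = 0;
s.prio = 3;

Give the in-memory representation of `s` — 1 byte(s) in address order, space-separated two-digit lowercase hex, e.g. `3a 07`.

7b

[7+:1] seq=0 & 0x1 = 0x0; word=0x00
[5+:2] state=3 & 0x3 = 0x3; word=0x60
[4+:1] bank=1 & 0x1 = 0x1; word=0x70
[3+:1] slot=1 & 0x1 = 0x1; word=0x78
[2+:1] cnt=0 & 0x1 = 0x0; word=0x78
[0+:2] prio=3 & 0x3 = 0x3; word=0x7b
word = 0x7b → big-endian bytes:
  [0]=0x7b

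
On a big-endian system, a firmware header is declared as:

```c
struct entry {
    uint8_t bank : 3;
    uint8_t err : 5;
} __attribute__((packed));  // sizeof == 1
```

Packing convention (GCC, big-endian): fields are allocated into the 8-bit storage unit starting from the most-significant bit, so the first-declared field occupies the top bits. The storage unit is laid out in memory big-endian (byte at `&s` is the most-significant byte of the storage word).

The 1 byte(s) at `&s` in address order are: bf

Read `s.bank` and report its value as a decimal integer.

5

[0]=0xbf (big-endian) → word 0xbf
bank:3 @ bit 5 → (0xbf>>5)&0x7 = 0x5  ←
err:5 @ bit 0 → (0xbf>>0)&0x1f = 0x1f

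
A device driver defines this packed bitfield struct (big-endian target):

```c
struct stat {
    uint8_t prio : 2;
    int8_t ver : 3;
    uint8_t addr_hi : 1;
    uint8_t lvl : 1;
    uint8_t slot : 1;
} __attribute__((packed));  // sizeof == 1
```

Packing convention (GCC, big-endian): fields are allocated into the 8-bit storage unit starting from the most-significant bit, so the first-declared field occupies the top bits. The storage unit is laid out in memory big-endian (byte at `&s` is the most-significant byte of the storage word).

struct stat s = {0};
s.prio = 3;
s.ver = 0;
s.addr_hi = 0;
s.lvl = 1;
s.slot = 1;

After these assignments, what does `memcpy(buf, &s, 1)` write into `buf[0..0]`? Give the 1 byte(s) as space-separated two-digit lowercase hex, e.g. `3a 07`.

c3

prio (2b) val=3 bits=0x3 at bit 6: 0xc0
ver (3b) val=0 bits=0x0 at bit 3: 0xc0
addr_hi (1b) val=0 bits=0x0 at bit 2: 0xc0
lvl (1b) val=1 bits=0x1 at bit 1: 0xc2
slot (1b) val=1 bits=0x1 at bit 0: 0xc3
word = 0xc3 → big-endian bytes:
  [0]=0xc3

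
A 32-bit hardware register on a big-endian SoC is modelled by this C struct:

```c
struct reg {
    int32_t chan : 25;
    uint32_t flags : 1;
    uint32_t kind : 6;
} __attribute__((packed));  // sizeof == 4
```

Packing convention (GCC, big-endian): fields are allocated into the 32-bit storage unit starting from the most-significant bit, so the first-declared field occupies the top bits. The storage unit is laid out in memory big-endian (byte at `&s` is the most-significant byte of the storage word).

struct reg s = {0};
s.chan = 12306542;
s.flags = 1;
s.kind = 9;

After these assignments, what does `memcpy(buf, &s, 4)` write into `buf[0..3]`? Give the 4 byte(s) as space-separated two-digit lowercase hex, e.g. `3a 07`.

5d e4 37 49

chan:25 = 12306542 → 0xbbc86e << 7 → word 0x5de43700
flags:1 = 1 → 0x1 << 6 → word 0x5de43740
kind:6 = 9 → 0x9 << 0 → word 0x5de43749
word = 0x5de43749 → big-endian bytes:
  [0]=0x5d  [1]=0xe4  [2]=0x37  [3]=0x49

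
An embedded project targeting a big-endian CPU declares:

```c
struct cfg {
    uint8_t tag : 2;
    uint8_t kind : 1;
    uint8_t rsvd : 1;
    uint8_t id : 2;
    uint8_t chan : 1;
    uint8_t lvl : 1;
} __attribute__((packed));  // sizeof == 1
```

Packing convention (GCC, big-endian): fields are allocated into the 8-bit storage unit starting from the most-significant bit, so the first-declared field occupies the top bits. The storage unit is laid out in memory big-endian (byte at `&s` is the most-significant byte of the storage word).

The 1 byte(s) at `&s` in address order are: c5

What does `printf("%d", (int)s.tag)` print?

3

[0]=0xc5 (big-endian) → word 0xc5
tag [6+:2] = (word>>6) & 0x3 = 3  ←
kind [5+:1] = (word>>5) & 0x1 = 0
rsvd [4+:1] = (word>>4) & 0x1 = 0
id [2+:2] = (word>>2) & 0x3 = 1
chan [1+:1] = (word>>1) & 0x1 = 0
lvl [0+:1] = (word>>0) & 0x1 = 1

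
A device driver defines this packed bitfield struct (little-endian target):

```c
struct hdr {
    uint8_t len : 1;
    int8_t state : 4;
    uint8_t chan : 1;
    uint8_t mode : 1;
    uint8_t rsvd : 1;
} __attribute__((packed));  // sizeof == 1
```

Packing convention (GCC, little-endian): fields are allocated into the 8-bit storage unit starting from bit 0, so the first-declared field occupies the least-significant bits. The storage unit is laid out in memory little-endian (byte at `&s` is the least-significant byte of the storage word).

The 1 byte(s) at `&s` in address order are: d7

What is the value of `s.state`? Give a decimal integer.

[0]=0xd7 (little-endian) → word 0xd7
len:1 @ bit 0 → (0xd7>>0)&0x1 = 0x1
state:4 @ bit 1 → (0xd7>>1)&0xf = 0xb  ←
chan:1 @ bit 5 → (0xd7>>5)&0x1 = 0x0
mode:1 @ bit 6 → (0xd7>>6)&0x1 = 0x1
rsvd:1 @ bit 7 → (0xd7>>7)&0x1 = 0x1
state signed 4b, MSB=1: 11 - 16 = -5

-5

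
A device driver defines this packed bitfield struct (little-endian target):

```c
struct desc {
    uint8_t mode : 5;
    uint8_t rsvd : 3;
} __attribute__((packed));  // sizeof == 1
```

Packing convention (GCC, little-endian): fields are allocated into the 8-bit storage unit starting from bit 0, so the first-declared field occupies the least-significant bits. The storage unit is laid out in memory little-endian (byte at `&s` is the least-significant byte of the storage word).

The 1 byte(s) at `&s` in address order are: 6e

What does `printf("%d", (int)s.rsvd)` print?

3

[0]=0x6e (little-endian) → word 0x6e
mode [0+:5] = (word>>0) & 0x1f = 14
rsvd [5+:3] = (word>>5) & 0x7 = 3  ←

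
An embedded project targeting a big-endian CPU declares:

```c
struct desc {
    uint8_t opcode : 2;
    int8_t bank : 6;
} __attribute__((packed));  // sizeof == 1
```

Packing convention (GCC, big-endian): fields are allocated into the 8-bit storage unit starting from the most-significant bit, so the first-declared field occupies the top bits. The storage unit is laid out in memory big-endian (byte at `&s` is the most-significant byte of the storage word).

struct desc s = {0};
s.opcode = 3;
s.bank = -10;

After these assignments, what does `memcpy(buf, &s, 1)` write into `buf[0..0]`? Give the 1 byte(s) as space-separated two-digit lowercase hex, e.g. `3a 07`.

opcode (2b) val=3 bits=0x3 at bit 6: 0xc0
bank (6b) val=-10 bits=0x36 at bit 0: 0xf6
word = 0xf6 → big-endian bytes:
  [0]=0xf6

f6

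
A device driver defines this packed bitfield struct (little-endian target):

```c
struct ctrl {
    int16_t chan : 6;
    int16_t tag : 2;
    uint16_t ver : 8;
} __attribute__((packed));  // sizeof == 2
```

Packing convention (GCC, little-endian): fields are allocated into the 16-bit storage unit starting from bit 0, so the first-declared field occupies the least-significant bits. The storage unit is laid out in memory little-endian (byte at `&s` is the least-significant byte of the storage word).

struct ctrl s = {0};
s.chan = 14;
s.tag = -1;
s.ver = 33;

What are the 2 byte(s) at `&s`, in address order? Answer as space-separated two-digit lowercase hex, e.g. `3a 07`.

ce 21

[0+:6] chan=14 & 0x3f = 0xe; word=0x000e
[6+:2] tag=-1 & 0x3 = 0x3; word=0x00ce
[8+:8] ver=33 & 0xff = 0x21; word=0x21ce
word = 0x21ce → little-endian bytes:
  [0]=0xce  [1]=0x21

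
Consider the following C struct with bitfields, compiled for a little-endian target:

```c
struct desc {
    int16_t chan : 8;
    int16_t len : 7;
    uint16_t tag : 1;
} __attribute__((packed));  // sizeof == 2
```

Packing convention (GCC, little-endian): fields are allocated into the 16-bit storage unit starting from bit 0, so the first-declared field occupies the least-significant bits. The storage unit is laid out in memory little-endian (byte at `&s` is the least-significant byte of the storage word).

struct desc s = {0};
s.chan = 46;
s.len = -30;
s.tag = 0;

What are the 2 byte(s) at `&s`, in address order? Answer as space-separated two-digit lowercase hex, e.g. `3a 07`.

chan:8 = 46 → 0x2e << 0 → word 0x002e
len:7 = -30 → 0x62 << 8 → word 0x622e
tag:1 = 0 → 0x0 << 15 → word 0x622e
word = 0x622e → little-endian bytes:
  [0]=0x2e  [1]=0x62

2e 62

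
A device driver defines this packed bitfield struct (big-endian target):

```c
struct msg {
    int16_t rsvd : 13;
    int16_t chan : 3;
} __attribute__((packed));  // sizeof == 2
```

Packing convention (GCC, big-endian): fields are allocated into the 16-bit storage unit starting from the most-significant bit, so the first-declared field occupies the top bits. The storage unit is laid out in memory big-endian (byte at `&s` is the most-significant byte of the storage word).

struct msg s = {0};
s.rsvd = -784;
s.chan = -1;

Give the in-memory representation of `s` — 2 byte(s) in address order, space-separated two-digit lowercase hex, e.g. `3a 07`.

rsvd (13b) val=-784 bits=0x1cf0 at bit 3: 0xe780
chan (3b) val=-1 bits=0x7 at bit 0: 0xe787
word = 0xe787 → big-endian bytes:
  [0]=0xe7  [1]=0x87

e7 87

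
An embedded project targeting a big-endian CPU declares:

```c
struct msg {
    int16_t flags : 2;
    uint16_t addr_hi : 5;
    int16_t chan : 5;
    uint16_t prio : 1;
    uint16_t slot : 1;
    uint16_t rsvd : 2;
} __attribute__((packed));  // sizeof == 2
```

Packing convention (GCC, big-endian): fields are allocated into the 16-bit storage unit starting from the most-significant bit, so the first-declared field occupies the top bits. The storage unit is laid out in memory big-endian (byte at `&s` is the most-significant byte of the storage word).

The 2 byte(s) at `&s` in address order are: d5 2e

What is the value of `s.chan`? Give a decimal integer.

[0]=0xd5 [1]=0x2e (big-endian) → word 0xd52e
flags:2 @ bit 14 → (0xd52e>>14)&0x3 = 0x3
addr_hi:5 @ bit 9 → (0xd52e>>9)&0x1f = 0xa
chan:5 @ bit 4 → (0xd52e>>4)&0x1f = 0x12  ←
prio:1 @ bit 3 → (0xd52e>>3)&0x1 = 0x1
slot:1 @ bit 2 → (0xd52e>>2)&0x1 = 0x1
rsvd:2 @ bit 0 → (0xd52e>>0)&0x3 = 0x2
chan signed 5b, MSB=1: 18 - 32 = -14

-14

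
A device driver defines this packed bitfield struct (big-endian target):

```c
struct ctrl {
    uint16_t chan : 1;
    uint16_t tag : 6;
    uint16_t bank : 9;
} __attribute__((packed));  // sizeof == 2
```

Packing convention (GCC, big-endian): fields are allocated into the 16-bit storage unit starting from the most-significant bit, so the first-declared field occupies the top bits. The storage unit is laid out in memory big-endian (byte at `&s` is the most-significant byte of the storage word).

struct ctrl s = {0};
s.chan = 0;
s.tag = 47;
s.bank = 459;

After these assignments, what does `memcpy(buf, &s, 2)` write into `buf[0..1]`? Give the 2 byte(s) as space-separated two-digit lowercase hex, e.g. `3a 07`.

5f cb

chan (1b) val=0 bits=0x0 at bit 15: 0x0000
tag (6b) val=47 bits=0x2f at bit 9: 0x5e00
bank (9b) val=459 bits=0x1cb at bit 0: 0x5fcb
word = 0x5fcb → big-endian bytes:
  [0]=0x5f  [1]=0xcb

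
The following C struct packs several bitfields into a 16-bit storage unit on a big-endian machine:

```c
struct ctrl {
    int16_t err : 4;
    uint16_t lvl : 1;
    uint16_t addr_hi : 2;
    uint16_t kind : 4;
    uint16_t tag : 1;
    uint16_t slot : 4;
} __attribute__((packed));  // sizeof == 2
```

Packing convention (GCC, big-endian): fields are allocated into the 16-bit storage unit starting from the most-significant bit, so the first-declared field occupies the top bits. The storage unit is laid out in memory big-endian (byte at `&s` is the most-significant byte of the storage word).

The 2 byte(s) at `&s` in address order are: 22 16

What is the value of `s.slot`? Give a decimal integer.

6

[0]=0x22 [1]=0x16 (big-endian) → word 0x2216
err [12+:4] = (word>>12) & 0xf = 2
lvl [11+:1] = (word>>11) & 0x1 = 0
addr_hi [9+:2] = (word>>9) & 0x3 = 1
kind [5+:4] = (word>>5) & 0xf = 0
tag [4+:1] = (word>>4) & 0x1 = 1
slot [0+:4] = (word>>0) & 0xf = 6  ←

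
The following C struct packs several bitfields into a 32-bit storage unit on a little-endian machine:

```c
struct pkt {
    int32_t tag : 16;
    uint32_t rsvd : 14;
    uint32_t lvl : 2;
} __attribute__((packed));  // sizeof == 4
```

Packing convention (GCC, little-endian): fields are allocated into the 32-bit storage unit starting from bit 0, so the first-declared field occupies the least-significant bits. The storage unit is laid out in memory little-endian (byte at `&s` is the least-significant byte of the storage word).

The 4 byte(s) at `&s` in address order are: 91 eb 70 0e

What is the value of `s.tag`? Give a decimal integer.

-5231

[0]=0x91 [1]=0xeb [2]=0x70 [3]=0x0e (little-endian) → word 0x0e70eb91
tag [0+:16] = (word>>0) & 0xffff = 60305  ←
rsvd [16+:14] = (word>>16) & 0x3fff = 3696
lvl [30+:2] = (word>>30) & 0x3 = 0
tag signed 16b, MSB=1: 60305 - 65536 = -5231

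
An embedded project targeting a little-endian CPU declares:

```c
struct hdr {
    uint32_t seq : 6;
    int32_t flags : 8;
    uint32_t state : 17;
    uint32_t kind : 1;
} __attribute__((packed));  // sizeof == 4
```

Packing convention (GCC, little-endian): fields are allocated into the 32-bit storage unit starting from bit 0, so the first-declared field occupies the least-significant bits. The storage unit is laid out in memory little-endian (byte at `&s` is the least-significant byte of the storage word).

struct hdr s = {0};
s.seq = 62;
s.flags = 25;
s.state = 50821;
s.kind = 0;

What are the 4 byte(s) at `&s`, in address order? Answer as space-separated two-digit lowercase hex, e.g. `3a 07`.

7e 46 a1 31

[0+:6] seq=62 & 0x3f = 0x3e; word=0x0000003e
[6+:8] flags=25 & 0xff = 0x19; word=0x0000067e
[14+:17] state=50821 & 0x1ffff = 0xc685; word=0x31a1467e
[31+:1] kind=0 & 0x1 = 0x0; word=0x31a1467e
word = 0x31a1467e → little-endian bytes:
  [0]=0x7e  [1]=0x46  [2]=0xa1  [3]=0x31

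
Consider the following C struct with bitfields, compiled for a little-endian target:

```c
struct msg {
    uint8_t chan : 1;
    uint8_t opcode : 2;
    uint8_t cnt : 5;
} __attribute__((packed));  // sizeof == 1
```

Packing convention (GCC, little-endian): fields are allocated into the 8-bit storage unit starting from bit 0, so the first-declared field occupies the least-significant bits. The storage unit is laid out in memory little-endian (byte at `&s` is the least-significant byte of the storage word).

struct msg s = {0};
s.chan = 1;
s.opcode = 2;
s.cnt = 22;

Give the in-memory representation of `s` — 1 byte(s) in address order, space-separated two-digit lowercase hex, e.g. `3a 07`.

b5

chan (1b) val=1 bits=0x1 at bit 0: 0x01
opcode (2b) val=2 bits=0x2 at bit 1: 0x05
cnt (5b) val=22 bits=0x16 at bit 3: 0xb5
word = 0xb5 → little-endian bytes:
  [0]=0xb5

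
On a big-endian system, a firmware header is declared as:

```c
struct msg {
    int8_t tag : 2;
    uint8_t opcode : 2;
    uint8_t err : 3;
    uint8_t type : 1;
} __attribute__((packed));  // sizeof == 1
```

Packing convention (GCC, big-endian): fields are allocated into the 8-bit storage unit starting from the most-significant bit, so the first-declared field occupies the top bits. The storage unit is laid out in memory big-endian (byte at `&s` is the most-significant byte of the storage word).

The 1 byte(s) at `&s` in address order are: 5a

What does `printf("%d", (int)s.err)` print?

5

[0]=0x5a (big-endian) → word 0x5a
tag [6+:2] = (word>>6) & 0x3 = 1
opcode [4+:2] = (word>>4) & 0x3 = 1
err [1+:3] = (word>>1) & 0x7 = 5  ←
type [0+:1] = (word>>0) & 0x1 = 0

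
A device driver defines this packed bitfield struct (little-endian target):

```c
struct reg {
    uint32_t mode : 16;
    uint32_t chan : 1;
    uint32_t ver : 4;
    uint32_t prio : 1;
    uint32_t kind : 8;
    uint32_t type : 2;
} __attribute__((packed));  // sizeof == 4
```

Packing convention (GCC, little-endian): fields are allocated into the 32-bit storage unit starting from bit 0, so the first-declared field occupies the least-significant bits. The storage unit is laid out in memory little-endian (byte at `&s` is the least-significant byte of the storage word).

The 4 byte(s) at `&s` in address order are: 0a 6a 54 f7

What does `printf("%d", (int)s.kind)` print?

221

[0]=0x0a [1]=0x6a [2]=0x54 [3]=0xf7 (little-endian) → word 0xf7546a0a
mode [0+:16] = (word>>0) & 0xffff = 27146
chan [16+:1] = (word>>16) & 0x1 = 0
ver [17+:4] = (word>>17) & 0xf = 10
prio [21+:1] = (word>>21) & 0x1 = 0
kind [22+:8] = (word>>22) & 0xff = 221  ←
type [30+:2] = (word>>30) & 0x3 = 3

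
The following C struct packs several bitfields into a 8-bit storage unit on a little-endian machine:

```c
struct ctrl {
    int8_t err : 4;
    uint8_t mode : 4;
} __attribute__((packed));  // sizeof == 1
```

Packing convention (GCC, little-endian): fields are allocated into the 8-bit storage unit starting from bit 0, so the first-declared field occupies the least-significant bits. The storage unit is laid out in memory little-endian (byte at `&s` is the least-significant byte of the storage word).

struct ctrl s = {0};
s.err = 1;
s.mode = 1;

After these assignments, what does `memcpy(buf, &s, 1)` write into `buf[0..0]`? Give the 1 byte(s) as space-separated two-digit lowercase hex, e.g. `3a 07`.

11

[0+:4] err=1 & 0xf = 0x1; word=0x01
[4+:4] mode=1 & 0xf = 0x1; word=0x11
word = 0x11 → little-endian bytes:
  [0]=0x11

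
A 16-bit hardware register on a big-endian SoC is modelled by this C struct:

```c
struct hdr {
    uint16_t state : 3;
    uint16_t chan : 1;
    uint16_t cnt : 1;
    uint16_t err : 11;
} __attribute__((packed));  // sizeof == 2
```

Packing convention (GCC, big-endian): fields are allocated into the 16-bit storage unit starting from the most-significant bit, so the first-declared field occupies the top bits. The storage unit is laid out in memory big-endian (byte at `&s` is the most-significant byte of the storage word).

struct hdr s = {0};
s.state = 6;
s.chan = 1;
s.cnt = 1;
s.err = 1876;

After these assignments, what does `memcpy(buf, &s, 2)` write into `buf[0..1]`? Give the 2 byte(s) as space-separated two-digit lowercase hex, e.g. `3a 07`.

df 54

[13+:3] state=6 & 0x7 = 0x6; word=0xc000
[12+:1] chan=1 & 0x1 = 0x1; word=0xd000
[11+:1] cnt=1 & 0x1 = 0x1; word=0xd800
[0+:11] err=1876 & 0x7ff = 0x754; word=0xdf54
word = 0xdf54 → big-endian bytes:
  [0]=0xdf  [1]=0x54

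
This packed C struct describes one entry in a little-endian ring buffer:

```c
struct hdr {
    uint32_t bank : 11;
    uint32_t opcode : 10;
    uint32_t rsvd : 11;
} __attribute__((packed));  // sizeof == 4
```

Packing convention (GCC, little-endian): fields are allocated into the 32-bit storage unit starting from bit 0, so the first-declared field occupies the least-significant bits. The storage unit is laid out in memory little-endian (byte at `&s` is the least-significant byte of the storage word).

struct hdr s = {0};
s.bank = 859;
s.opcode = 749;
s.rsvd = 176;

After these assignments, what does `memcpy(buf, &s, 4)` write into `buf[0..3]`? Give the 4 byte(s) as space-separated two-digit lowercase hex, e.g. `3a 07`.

bank:11 = 859 → 0x35b << 0 → word 0x0000035b
opcode:10 = 749 → 0x2ed << 11 → word 0x00176b5b
rsvd:11 = 176 → 0xb0 << 21 → word 0x16176b5b
word = 0x16176b5b → little-endian bytes:
  [0]=0x5b  [1]=0x6b  [2]=0x17  [3]=0x16

5b 6b 17 16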